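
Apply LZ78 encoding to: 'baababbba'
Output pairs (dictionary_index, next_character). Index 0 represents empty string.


LZ78 encoding steps:
Dictionary: {0: ''}
Step 1: w='' (idx 0), next='b' -> output (0, 'b'), add 'b' as idx 1
Step 2: w='' (idx 0), next='a' -> output (0, 'a'), add 'a' as idx 2
Step 3: w='a' (idx 2), next='b' -> output (2, 'b'), add 'ab' as idx 3
Step 4: w='ab' (idx 3), next='b' -> output (3, 'b'), add 'abb' as idx 4
Step 5: w='b' (idx 1), next='a' -> output (1, 'a'), add 'ba' as idx 5


Encoded: [(0, 'b'), (0, 'a'), (2, 'b'), (3, 'b'), (1, 'a')]


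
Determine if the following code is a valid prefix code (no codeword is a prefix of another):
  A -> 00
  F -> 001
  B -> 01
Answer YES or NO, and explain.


Checking each pair (does one codeword prefix another?):
  A='00' vs F='001': prefix -- VIOLATION

NO -- this is NOT a valid prefix code. A (00) is a prefix of F (001).


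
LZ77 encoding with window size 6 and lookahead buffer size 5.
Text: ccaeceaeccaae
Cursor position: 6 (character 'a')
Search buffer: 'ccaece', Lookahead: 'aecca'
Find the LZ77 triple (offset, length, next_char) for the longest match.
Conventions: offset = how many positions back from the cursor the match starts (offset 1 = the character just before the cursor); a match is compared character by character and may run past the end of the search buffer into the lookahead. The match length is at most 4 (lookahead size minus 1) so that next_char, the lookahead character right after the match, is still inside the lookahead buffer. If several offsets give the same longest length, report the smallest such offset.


Try each offset into the search buffer:
  offset=1 (pos 5, char 'e'): match length 0
  offset=2 (pos 4, char 'c'): match length 0
  offset=3 (pos 3, char 'e'): match length 0
  offset=4 (pos 2, char 'a'): match length 3
  offset=5 (pos 1, char 'c'): match length 0
  offset=6 (pos 0, char 'c'): match length 0
Longest match has length 3 at offset 4.
next_char = character at position 6 + 3 = 9 -> 'c'

Best match: offset=4, length=3 (matching 'aec' starting at position 2)
LZ77 triple: (4, 3, 'c')


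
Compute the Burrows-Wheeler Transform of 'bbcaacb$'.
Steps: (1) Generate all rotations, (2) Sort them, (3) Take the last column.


Rotations (sorted):
  0: $bbcaacb -> last char: b
  1: aacb$bbc -> last char: c
  2: acb$bbca -> last char: a
  3: b$bbcaac -> last char: c
  4: bbcaacb$ -> last char: $
  5: bcaacb$b -> last char: b
  6: caacb$bb -> last char: b
  7: cb$bbcaa -> last char: a


BWT = bcac$bba


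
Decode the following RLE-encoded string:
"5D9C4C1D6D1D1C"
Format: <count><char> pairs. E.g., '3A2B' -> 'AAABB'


Expanding each <count><char> pair:
  5D -> 'DDDDD'
  9C -> 'CCCCCCCCC'
  4C -> 'CCCC'
  1D -> 'D'
  6D -> 'DDDDDD'
  1D -> 'D'
  1C -> 'C'

Decoded = DDDDDCCCCCCCCCCCCCDDDDDDDDC


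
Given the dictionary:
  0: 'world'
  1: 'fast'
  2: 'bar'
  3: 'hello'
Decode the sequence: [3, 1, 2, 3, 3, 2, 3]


Look up each index in the dictionary:
  3 -> 'hello'
  1 -> 'fast'
  2 -> 'bar'
  3 -> 'hello'
  3 -> 'hello'
  2 -> 'bar'
  3 -> 'hello'

Decoded: "hello fast bar hello hello bar hello"


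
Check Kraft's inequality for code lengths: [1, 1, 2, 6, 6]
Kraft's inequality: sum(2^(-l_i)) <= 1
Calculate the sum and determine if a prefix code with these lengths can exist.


Sum = 2^(-1) + 2^(-1) + 2^(-2) + 2^(-6) + 2^(-6)
    = 0.5 + 0.5 + 0.25 + 0.015625 + 0.015625
    = 82/64 = 1.28125
Since 1.28125 > 1, Kraft's inequality is NOT satisfied.
A prefix code with these lengths CANNOT exist.

Kraft sum = 1.28125. Not satisfied.


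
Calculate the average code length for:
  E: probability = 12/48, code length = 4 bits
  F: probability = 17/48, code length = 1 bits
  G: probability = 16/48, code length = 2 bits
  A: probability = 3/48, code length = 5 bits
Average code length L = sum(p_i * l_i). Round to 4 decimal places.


Weighted contributions p_i * l_i:
  E: (12/48) * 4 = 48/48
  F: (17/48) * 1 = 17/48
  G: (16/48) * 2 = 32/48
  A: (3/48) * 5 = 15/48
Sum = (48 + 17 + 32 + 15)/48 = 112/48

L = 112/48 = 2.3333 bits/symbol


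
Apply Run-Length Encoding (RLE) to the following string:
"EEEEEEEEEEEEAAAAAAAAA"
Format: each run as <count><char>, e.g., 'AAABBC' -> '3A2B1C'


Scanning runs left to right:
  i=0: run of 'E' x 12 -> '12E'
  i=12: run of 'A' x 9 -> '9A'

RLE = 12E9A


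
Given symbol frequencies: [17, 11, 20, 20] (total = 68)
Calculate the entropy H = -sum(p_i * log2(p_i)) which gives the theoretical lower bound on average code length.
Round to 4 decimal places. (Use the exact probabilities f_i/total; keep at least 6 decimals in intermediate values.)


Per-symbol terms -p_i * log2(p_i) with p_i = f_i/68:
  p = 17/68 = 0.250000: log2(p) = -2.000000, -p*log2(p) = 0.500000
  p = 11/68 = 0.161765: log2(p) = -2.628031, -p*log2(p) = 0.425123
  p = 20/68 = 0.294118: log2(p) = -1.765535, -p*log2(p) = 0.519275
  p = 20/68 = 0.294118: log2(p) = -1.765535, -p*log2(p) = 0.519275
H = 0.500000 + 0.425123 + 0.519275 + 0.519275 = 1.963673

H = 1.9637 bits/symbol


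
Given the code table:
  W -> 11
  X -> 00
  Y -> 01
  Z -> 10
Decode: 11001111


Decoding:
11 -> W
00 -> X
11 -> W
11 -> W


Result: WXWW


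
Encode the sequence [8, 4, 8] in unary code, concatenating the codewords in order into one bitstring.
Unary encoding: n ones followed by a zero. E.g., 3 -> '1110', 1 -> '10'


Encode each number as n ones followed by a terminating 0:
  8 -> 111111110 (9 bits)
  4 -> 11110 (5 bits)
  8 -> 111111110 (9 bits)
Total length = 9 + 5 + 9 = 23 bits.

Unary([8, 4, 8]) = 11111111011110111111110 (23 bits)


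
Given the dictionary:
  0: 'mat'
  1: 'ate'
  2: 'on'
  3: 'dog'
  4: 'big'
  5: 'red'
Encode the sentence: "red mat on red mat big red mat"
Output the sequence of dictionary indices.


Look up each word in the dictionary:
  'red' -> 5
  'mat' -> 0
  'on' -> 2
  'red' -> 5
  'mat' -> 0
  'big' -> 4
  'red' -> 5
  'mat' -> 0

Encoded: [5, 0, 2, 5, 0, 4, 5, 0]


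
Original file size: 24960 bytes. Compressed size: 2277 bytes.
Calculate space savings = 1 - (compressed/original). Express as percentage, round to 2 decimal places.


ratio = compressed/original = 2277/24960 = 0.091226
savings = 1 - ratio = 1 - 0.091226 = 0.908774
as a percentage: 0.908774 * 100 = 90.88%

Space savings = 1 - 2277/24960 = 90.88%


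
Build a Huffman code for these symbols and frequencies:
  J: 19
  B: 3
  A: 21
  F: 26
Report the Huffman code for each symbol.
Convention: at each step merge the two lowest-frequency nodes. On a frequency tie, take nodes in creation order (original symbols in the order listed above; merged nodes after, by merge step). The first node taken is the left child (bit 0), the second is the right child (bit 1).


Huffman tree construction:
Step 1: Merge B(3) + J(19) = 22
Step 2: Merge A(21) + (B+J)(22) = 43
Step 3: Merge F(26) + (A+(B+J))(43) = 69
Read each symbol's code off the tree from the root (left child = 0, right child = 1).

Codes:
  J: 111 (length 3)
  B: 110 (length 3)
  A: 10 (length 2)
  F: 0 (length 1)
Average code length: 134/69 = 1.9420 bits/symbol


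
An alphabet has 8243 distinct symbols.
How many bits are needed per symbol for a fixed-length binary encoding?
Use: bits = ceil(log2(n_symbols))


log2(8243) = 13.009
Bracket: 2^13 = 8192 < 8243 <= 2^14 = 16384
So ceil(log2(8243)) = 14

bits = ceil(log2(8243)) = ceil(13.009) = 14 bits


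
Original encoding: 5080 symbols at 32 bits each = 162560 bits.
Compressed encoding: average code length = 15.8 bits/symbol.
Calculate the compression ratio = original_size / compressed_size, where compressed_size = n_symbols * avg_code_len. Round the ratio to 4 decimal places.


original_size = n_symbols * orig_bits = 5080 * 32 = 162560 bits
compressed_size = n_symbols * avg_code_len = 5080 * 15.8 = 80264.0 bits
ratio = original_size / compressed_size = 162560 / 80264.0 = 2.0253

Compression ratio = 2.0253


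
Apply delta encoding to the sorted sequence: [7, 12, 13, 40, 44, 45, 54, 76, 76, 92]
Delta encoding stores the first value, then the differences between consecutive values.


First value: 7
Deltas:
  12 - 7 = 5
  13 - 12 = 1
  40 - 13 = 27
  44 - 40 = 4
  45 - 44 = 1
  54 - 45 = 9
  76 - 54 = 22
  76 - 76 = 0
  92 - 76 = 16


Delta encoded: [7, 5, 1, 27, 4, 1, 9, 22, 0, 16]


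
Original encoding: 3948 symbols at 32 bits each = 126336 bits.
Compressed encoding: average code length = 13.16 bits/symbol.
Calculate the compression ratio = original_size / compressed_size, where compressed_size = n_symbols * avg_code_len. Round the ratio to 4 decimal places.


original_size = n_symbols * orig_bits = 3948 * 32 = 126336 bits
compressed_size = n_symbols * avg_code_len = 3948 * 13.16 = 51955.68 bits
ratio = original_size / compressed_size = 126336 / 51955.68 = 2.4316

Compression ratio = 2.4316


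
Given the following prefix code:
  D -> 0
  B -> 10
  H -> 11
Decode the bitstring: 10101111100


Decoding step by step:
Bits 10 -> B
Bits 10 -> B
Bits 11 -> H
Bits 11 -> H
Bits 10 -> B
Bits 0 -> D


Decoded message: BBHHBD


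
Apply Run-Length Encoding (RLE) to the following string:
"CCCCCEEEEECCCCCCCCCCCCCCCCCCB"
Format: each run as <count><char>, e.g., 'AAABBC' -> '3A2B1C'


Scanning runs left to right:
  i=0: run of 'C' x 5 -> '5C'
  i=5: run of 'E' x 5 -> '5E'
  i=10: run of 'C' x 18 -> '18C'
  i=28: run of 'B' x 1 -> '1B'

RLE = 5C5E18C1B


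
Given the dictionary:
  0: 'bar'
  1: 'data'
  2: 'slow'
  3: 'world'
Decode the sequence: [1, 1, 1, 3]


Look up each index in the dictionary:
  1 -> 'data'
  1 -> 'data'
  1 -> 'data'
  3 -> 'world'

Decoded: "data data data world"


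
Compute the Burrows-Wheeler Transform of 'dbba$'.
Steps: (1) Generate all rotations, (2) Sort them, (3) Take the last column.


Rotations (sorted):
  0: $dbba -> last char: a
  1: a$dbb -> last char: b
  2: ba$db -> last char: b
  3: bba$d -> last char: d
  4: dbba$ -> last char: $


BWT = abbd$


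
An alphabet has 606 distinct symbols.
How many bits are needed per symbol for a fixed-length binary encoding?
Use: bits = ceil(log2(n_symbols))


log2(606) = 9.2432
Bracket: 2^9 = 512 < 606 <= 2^10 = 1024
So ceil(log2(606)) = 10

bits = ceil(log2(606)) = ceil(9.2432) = 10 bits


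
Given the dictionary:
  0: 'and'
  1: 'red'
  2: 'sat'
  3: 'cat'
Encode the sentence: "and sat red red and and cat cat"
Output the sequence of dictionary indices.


Look up each word in the dictionary:
  'and' -> 0
  'sat' -> 2
  'red' -> 1
  'red' -> 1
  'and' -> 0
  'and' -> 0
  'cat' -> 3
  'cat' -> 3

Encoded: [0, 2, 1, 1, 0, 0, 3, 3]


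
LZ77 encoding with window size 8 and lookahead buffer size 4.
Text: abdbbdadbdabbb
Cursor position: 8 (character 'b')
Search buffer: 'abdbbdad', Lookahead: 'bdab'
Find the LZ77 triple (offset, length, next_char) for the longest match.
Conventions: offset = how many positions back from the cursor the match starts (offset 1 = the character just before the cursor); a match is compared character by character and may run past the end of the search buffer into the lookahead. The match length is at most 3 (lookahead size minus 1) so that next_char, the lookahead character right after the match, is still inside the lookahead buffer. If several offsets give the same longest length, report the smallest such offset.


Try each offset into the search buffer:
  offset=1 (pos 7, char 'd'): match length 0
  offset=2 (pos 6, char 'a'): match length 0
  offset=3 (pos 5, char 'd'): match length 0
  offset=4 (pos 4, char 'b'): match length 3
  offset=5 (pos 3, char 'b'): match length 1
  offset=6 (pos 2, char 'd'): match length 0
  offset=7 (pos 1, char 'b'): match length 2
  offset=8 (pos 0, char 'a'): match length 0
Longest match has length 3 at offset 4.
next_char = character at position 8 + 3 = 11 -> 'b'

Best match: offset=4, length=3 (matching 'bda' starting at position 4)
LZ77 triple: (4, 3, 'b')


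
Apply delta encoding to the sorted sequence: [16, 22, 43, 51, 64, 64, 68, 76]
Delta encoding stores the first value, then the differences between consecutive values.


First value: 16
Deltas:
  22 - 16 = 6
  43 - 22 = 21
  51 - 43 = 8
  64 - 51 = 13
  64 - 64 = 0
  68 - 64 = 4
  76 - 68 = 8


Delta encoded: [16, 6, 21, 8, 13, 0, 4, 8]


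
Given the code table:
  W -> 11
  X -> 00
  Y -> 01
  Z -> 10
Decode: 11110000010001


Decoding:
11 -> W
11 -> W
00 -> X
00 -> X
01 -> Y
00 -> X
01 -> Y


Result: WWXXYXY


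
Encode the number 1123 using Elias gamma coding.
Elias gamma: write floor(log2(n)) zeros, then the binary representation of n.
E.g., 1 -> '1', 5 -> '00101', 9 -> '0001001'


num_bits = floor(log2(1123)) + 1 = 11
leading_zeros = num_bits - 1 = 10
binary(1123) = 10001100011

Elias gamma(1123) = '0000000000' + '10001100011' = 000000000010001100011 (21 bits)


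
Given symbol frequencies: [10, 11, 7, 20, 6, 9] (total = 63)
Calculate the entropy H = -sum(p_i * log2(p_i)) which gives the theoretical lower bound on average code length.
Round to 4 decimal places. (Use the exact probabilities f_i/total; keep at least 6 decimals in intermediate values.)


Per-symbol terms -p_i * log2(p_i) with p_i = f_i/63:
  p = 10/63 = 0.158730: log2(p) = -2.655352, -p*log2(p) = 0.421484
  p = 11/63 = 0.174603: log2(p) = -2.517848, -p*log2(p) = 0.439624
  p = 7/63 = 0.111111: log2(p) = -3.169925, -p*log2(p) = 0.352214
  p = 20/63 = 0.317460: log2(p) = -1.655352, -p*log2(p) = 0.525509
  p = 6/63 = 0.095238: log2(p) = -3.392317, -p*log2(p) = 0.323078
  p = 9/63 = 0.142857: log2(p) = -2.807355, -p*log2(p) = 0.401051
H = 0.421484 + 0.439624 + 0.352214 + 0.525509 + 0.323078 + 0.401051 = 2.462960

H = 2.463 bits/symbol


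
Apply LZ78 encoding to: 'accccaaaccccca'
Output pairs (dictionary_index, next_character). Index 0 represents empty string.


LZ78 encoding steps:
Dictionary: {0: ''}
Step 1: w='' (idx 0), next='a' -> output (0, 'a'), add 'a' as idx 1
Step 2: w='' (idx 0), next='c' -> output (0, 'c'), add 'c' as idx 2
Step 3: w='c' (idx 2), next='c' -> output (2, 'c'), add 'cc' as idx 3
Step 4: w='c' (idx 2), next='a' -> output (2, 'a'), add 'ca' as idx 4
Step 5: w='a' (idx 1), next='a' -> output (1, 'a'), add 'aa' as idx 5
Step 6: w='cc' (idx 3), next='c' -> output (3, 'c'), add 'ccc' as idx 6
Step 7: w='cc' (idx 3), next='a' -> output (3, 'a'), add 'cca' as idx 7


Encoded: [(0, 'a'), (0, 'c'), (2, 'c'), (2, 'a'), (1, 'a'), (3, 'c'), (3, 'a')]


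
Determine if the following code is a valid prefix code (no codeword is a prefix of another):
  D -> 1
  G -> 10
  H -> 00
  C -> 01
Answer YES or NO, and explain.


Checking each pair (does one codeword prefix another?):
  D='1' vs G='10': prefix -- VIOLATION

NO -- this is NOT a valid prefix code. D (1) is a prefix of G (10).


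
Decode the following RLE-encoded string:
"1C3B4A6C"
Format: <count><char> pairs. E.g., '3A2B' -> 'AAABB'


Expanding each <count><char> pair:
  1C -> 'C'
  3B -> 'BBB'
  4A -> 'AAAA'
  6C -> 'CCCCCC'

Decoded = CBBBAAAACCCCCC


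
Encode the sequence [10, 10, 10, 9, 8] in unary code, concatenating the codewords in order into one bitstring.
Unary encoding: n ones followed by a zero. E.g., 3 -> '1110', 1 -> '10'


Encode each number as n ones followed by a terminating 0:
  10 -> 11111111110 (11 bits)
  10 -> 11111111110 (11 bits)
  10 -> 11111111110 (11 bits)
  9 -> 1111111110 (10 bits)
  8 -> 111111110 (9 bits)
Total length = 11 + 11 + 11 + 10 + 9 = 52 bits.

Unary([10, 10, 10, 9, 8]) = 1111111111011111111110111111111101111111110111111110 (52 bits)


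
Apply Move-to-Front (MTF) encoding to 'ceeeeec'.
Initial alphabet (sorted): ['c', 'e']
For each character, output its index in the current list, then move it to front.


MTF encoding:
'c': index 0 in ['c', 'e'] -> ['c', 'e']
'e': index 1 in ['c', 'e'] -> ['e', 'c']
'e': index 0 in ['e', 'c'] -> ['e', 'c']
'e': index 0 in ['e', 'c'] -> ['e', 'c']
'e': index 0 in ['e', 'c'] -> ['e', 'c']
'e': index 0 in ['e', 'c'] -> ['e', 'c']
'c': index 1 in ['e', 'c'] -> ['c', 'e']


Output: [0, 1, 0, 0, 0, 0, 1]


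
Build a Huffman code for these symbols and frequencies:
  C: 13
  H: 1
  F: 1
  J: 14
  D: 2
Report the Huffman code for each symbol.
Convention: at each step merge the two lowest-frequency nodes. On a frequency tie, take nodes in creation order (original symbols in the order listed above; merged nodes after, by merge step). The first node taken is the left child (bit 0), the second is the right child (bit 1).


Huffman tree construction:
Step 1: Merge H(1) + F(1) = 2
Step 2: Merge D(2) + (H+F)(2) = 4
Step 3: Merge (D+(H+F))(4) + C(13) = 17
Step 4: Merge J(14) + ((D+(H+F))+C)(17) = 31
Read each symbol's code off the tree from the root (left child = 0, right child = 1).

Codes:
  C: 11 (length 2)
  H: 1010 (length 4)
  F: 1011 (length 4)
  J: 0 (length 1)
  D: 100 (length 3)
Average code length: 54/31 = 1.7419 bits/symbol


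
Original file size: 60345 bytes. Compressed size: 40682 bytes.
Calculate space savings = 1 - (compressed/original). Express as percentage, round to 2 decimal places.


ratio = compressed/original = 40682/60345 = 0.674157
savings = 1 - ratio = 1 - 0.674157 = 0.325843
as a percentage: 0.325843 * 100 = 32.58%

Space savings = 1 - 40682/60345 = 32.58%


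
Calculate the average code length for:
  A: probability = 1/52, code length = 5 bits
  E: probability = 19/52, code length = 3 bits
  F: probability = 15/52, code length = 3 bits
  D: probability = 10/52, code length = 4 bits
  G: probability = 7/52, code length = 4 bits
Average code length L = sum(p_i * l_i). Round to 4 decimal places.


Weighted contributions p_i * l_i:
  A: (1/52) * 5 = 5/52
  E: (19/52) * 3 = 57/52
  F: (15/52) * 3 = 45/52
  D: (10/52) * 4 = 40/52
  G: (7/52) * 4 = 28/52
Sum = (5 + 57 + 45 + 40 + 28)/52 = 175/52

L = 175/52 = 3.3654 bits/symbol


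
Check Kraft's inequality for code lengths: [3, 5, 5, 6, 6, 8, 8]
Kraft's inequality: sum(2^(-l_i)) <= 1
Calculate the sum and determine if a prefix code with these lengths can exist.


Sum = 2^(-3) + 2^(-5) + 2^(-5) + 2^(-6) + 2^(-6) + 2^(-8) + 2^(-8)
    = 0.125 + 0.03125 + 0.03125 + 0.015625 + 0.015625 + 0.00390625 + 0.00390625
    = 58/256 = 0.2265625
Since 0.2265625 <= 1, Kraft's inequality IS satisfied.
A prefix code with these lengths CAN exist.

Kraft sum = 0.2265625. Satisfied.


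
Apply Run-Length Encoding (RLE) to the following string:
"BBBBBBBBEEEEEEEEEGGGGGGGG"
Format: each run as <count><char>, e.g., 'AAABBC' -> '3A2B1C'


Scanning runs left to right:
  i=0: run of 'B' x 8 -> '8B'
  i=8: run of 'E' x 9 -> '9E'
  i=17: run of 'G' x 8 -> '8G'

RLE = 8B9E8G


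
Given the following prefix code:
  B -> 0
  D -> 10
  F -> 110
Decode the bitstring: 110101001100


Decoding step by step:
Bits 110 -> F
Bits 10 -> D
Bits 10 -> D
Bits 0 -> B
Bits 110 -> F
Bits 0 -> B


Decoded message: FDDBFB


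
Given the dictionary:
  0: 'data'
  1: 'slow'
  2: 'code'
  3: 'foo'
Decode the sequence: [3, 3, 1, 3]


Look up each index in the dictionary:
  3 -> 'foo'
  3 -> 'foo'
  1 -> 'slow'
  3 -> 'foo'

Decoded: "foo foo slow foo"


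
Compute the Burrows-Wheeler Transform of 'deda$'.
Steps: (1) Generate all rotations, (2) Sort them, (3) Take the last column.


Rotations (sorted):
  0: $deda -> last char: a
  1: a$ded -> last char: d
  2: da$de -> last char: e
  3: deda$ -> last char: $
  4: eda$d -> last char: d


BWT = ade$d


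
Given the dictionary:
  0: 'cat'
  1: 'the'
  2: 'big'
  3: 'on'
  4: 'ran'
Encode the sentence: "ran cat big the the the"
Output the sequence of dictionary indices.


Look up each word in the dictionary:
  'ran' -> 4
  'cat' -> 0
  'big' -> 2
  'the' -> 1
  'the' -> 1
  'the' -> 1

Encoded: [4, 0, 2, 1, 1, 1]


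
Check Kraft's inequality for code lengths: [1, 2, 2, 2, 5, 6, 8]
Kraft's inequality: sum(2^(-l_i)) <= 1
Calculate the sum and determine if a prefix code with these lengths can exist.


Sum = 2^(-1) + 2^(-2) + 2^(-2) + 2^(-2) + 2^(-5) + 2^(-6) + 2^(-8)
    = 0.5 + 0.25 + 0.25 + 0.25 + 0.03125 + 0.015625 + 0.00390625
    = 333/256 = 1.30078125
Since 1.30078125 > 1, Kraft's inequality is NOT satisfied.
A prefix code with these lengths CANNOT exist.

Kraft sum = 1.30078125. Not satisfied.


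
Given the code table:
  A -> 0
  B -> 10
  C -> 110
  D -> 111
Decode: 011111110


Decoding:
0 -> A
111 -> D
111 -> D
10 -> B


Result: ADDB


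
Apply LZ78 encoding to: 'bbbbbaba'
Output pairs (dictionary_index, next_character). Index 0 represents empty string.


LZ78 encoding steps:
Dictionary: {0: ''}
Step 1: w='' (idx 0), next='b' -> output (0, 'b'), add 'b' as idx 1
Step 2: w='b' (idx 1), next='b' -> output (1, 'b'), add 'bb' as idx 2
Step 3: w='bb' (idx 2), next='a' -> output (2, 'a'), add 'bba' as idx 3
Step 4: w='b' (idx 1), next='a' -> output (1, 'a'), add 'ba' as idx 4


Encoded: [(0, 'b'), (1, 'b'), (2, 'a'), (1, 'a')]


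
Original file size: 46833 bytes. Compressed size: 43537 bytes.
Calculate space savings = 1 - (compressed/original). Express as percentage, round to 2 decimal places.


ratio = compressed/original = 43537/46833 = 0.929622
savings = 1 - ratio = 1 - 0.929622 = 0.070378
as a percentage: 0.070378 * 100 = 7.04%

Space savings = 1 - 43537/46833 = 7.04%


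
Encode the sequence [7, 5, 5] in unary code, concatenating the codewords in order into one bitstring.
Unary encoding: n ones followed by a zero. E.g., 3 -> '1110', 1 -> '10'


Encode each number as n ones followed by a terminating 0:
  7 -> 11111110 (8 bits)
  5 -> 111110 (6 bits)
  5 -> 111110 (6 bits)
Total length = 8 + 6 + 6 = 20 bits.

Unary([7, 5, 5]) = 11111110111110111110 (20 bits)


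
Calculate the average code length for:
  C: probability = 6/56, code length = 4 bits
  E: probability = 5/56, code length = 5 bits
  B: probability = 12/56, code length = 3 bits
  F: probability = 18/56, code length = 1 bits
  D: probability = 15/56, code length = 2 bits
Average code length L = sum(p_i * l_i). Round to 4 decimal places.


Weighted contributions p_i * l_i:
  C: (6/56) * 4 = 24/56
  E: (5/56) * 5 = 25/56
  B: (12/56) * 3 = 36/56
  F: (18/56) * 1 = 18/56
  D: (15/56) * 2 = 30/56
Sum = (24 + 25 + 36 + 18 + 30)/56 = 133/56

L = 133/56 = 2.3750 bits/symbol


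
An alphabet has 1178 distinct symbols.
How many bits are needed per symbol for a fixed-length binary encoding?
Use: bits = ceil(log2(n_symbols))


log2(1178) = 10.2021
Bracket: 2^10 = 1024 < 1178 <= 2^11 = 2048
So ceil(log2(1178)) = 11

bits = ceil(log2(1178)) = ceil(10.2021) = 11 bits


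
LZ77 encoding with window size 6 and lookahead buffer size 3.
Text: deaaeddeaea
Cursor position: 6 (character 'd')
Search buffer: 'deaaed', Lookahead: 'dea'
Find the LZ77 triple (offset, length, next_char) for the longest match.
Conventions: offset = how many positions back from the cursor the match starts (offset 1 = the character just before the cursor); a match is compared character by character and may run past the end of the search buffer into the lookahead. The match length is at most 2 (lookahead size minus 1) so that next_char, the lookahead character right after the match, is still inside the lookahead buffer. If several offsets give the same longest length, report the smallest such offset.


Try each offset into the search buffer:
  offset=1 (pos 5, char 'd'): match length 1
  offset=2 (pos 4, char 'e'): match length 0
  offset=3 (pos 3, char 'a'): match length 0
  offset=4 (pos 2, char 'a'): match length 0
  offset=5 (pos 1, char 'e'): match length 0
  offset=6 (pos 0, char 'd'): match length 2
Longest match has length 2 at offset 6.
next_char = character at position 6 + 2 = 8 -> 'a'

Best match: offset=6, length=2 (matching 'de' starting at position 0)
LZ77 triple: (6, 2, 'a')


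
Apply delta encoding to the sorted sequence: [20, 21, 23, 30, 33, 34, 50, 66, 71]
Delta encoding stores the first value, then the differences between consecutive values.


First value: 20
Deltas:
  21 - 20 = 1
  23 - 21 = 2
  30 - 23 = 7
  33 - 30 = 3
  34 - 33 = 1
  50 - 34 = 16
  66 - 50 = 16
  71 - 66 = 5


Delta encoded: [20, 1, 2, 7, 3, 1, 16, 16, 5]


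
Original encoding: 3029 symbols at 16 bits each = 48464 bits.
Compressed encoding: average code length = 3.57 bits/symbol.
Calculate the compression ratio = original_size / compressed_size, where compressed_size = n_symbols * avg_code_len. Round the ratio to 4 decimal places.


original_size = n_symbols * orig_bits = 3029 * 16 = 48464 bits
compressed_size = n_symbols * avg_code_len = 3029 * 3.57 = 10813.53 bits
ratio = original_size / compressed_size = 48464 / 10813.53 = 4.4818

Compression ratio = 4.4818


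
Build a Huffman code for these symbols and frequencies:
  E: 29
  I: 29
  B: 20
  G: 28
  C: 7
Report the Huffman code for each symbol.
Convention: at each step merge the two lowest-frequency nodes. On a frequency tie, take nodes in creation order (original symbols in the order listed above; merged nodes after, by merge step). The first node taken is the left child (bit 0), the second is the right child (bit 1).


Huffman tree construction:
Step 1: Merge C(7) + B(20) = 27
Step 2: Merge (C+B)(27) + G(28) = 55
Step 3: Merge E(29) + I(29) = 58
Step 4: Merge ((C+B)+G)(55) + (E+I)(58) = 113
Read each symbol's code off the tree from the root (left child = 0, right child = 1).

Codes:
  E: 10 (length 2)
  I: 11 (length 2)
  B: 001 (length 3)
  G: 01 (length 2)
  C: 000 (length 3)
Average code length: 253/113 = 2.2389 bits/symbol


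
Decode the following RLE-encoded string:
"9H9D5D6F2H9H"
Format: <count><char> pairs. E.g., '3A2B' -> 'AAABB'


Expanding each <count><char> pair:
  9H -> 'HHHHHHHHH'
  9D -> 'DDDDDDDDD'
  5D -> 'DDDDD'
  6F -> 'FFFFFF'
  2H -> 'HH'
  9H -> 'HHHHHHHHH'

Decoded = HHHHHHHHHDDDDDDDDDDDDDDFFFFFFHHHHHHHHHHH


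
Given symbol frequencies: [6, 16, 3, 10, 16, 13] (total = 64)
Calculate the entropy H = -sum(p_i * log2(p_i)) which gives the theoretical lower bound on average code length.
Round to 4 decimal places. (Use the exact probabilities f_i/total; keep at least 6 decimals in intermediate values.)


Per-symbol terms -p_i * log2(p_i) with p_i = f_i/64:
  p = 6/64 = 0.093750: log2(p) = -3.415037, -p*log2(p) = 0.320160
  p = 16/64 = 0.250000: log2(p) = -2.000000, -p*log2(p) = 0.500000
  p = 3/64 = 0.046875: log2(p) = -4.415037, -p*log2(p) = 0.206955
  p = 10/64 = 0.156250: log2(p) = -2.678072, -p*log2(p) = 0.418449
  p = 16/64 = 0.250000: log2(p) = -2.000000, -p*log2(p) = 0.500000
  p = 13/64 = 0.203125: log2(p) = -2.299560, -p*log2(p) = 0.467098
H = 0.320160 + 0.500000 + 0.206955 + 0.418449 + 0.500000 + 0.467098 = 2.412662

H = 2.4127 bits/symbol


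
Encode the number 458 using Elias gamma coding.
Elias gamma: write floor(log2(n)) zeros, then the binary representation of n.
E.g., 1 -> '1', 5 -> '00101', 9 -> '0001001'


num_bits = floor(log2(458)) + 1 = 9
leading_zeros = num_bits - 1 = 8
binary(458) = 111001010

Elias gamma(458) = '00000000' + '111001010' = 00000000111001010 (17 bits)


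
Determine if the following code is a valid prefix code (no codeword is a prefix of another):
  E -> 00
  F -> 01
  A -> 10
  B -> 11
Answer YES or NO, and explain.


Checking each pair (does one codeword prefix another?):
  E='00' vs F='01': no prefix
  E='00' vs A='10': no prefix
  E='00' vs B='11': no prefix
  F='01' vs E='00': no prefix
  F='01' vs A='10': no prefix
  F='01' vs B='11': no prefix
  A='10' vs E='00': no prefix
  A='10' vs F='01': no prefix
  A='10' vs B='11': no prefix
  B='11' vs E='00': no prefix
  B='11' vs F='01': no prefix
  B='11' vs A='10': no prefix
No violation found over all pairs.

YES -- this is a valid prefix code. No codeword is a prefix of any other codeword.


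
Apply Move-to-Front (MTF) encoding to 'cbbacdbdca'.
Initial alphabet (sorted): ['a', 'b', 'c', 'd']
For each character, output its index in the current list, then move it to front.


MTF encoding:
'c': index 2 in ['a', 'b', 'c', 'd'] -> ['c', 'a', 'b', 'd']
'b': index 2 in ['c', 'a', 'b', 'd'] -> ['b', 'c', 'a', 'd']
'b': index 0 in ['b', 'c', 'a', 'd'] -> ['b', 'c', 'a', 'd']
'a': index 2 in ['b', 'c', 'a', 'd'] -> ['a', 'b', 'c', 'd']
'c': index 2 in ['a', 'b', 'c', 'd'] -> ['c', 'a', 'b', 'd']
'd': index 3 in ['c', 'a', 'b', 'd'] -> ['d', 'c', 'a', 'b']
'b': index 3 in ['d', 'c', 'a', 'b'] -> ['b', 'd', 'c', 'a']
'd': index 1 in ['b', 'd', 'c', 'a'] -> ['d', 'b', 'c', 'a']
'c': index 2 in ['d', 'b', 'c', 'a'] -> ['c', 'd', 'b', 'a']
'a': index 3 in ['c', 'd', 'b', 'a'] -> ['a', 'c', 'd', 'b']


Output: [2, 2, 0, 2, 2, 3, 3, 1, 2, 3]


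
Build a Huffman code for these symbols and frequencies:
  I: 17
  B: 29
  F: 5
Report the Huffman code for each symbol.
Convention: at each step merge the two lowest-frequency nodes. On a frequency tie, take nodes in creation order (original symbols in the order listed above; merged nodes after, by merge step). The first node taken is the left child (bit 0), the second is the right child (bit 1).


Huffman tree construction:
Step 1: Merge F(5) + I(17) = 22
Step 2: Merge (F+I)(22) + B(29) = 51
Read each symbol's code off the tree from the root (left child = 0, right child = 1).

Codes:
  I: 01 (length 2)
  B: 1 (length 1)
  F: 00 (length 2)
Average code length: 73/51 = 1.4314 bits/symbol


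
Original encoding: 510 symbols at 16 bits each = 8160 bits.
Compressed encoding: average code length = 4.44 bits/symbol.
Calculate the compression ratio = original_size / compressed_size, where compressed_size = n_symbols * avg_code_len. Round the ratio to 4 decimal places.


original_size = n_symbols * orig_bits = 510 * 16 = 8160 bits
compressed_size = n_symbols * avg_code_len = 510 * 4.44 = 2264.4 bits
ratio = original_size / compressed_size = 8160 / 2264.4 = 3.6036

Compression ratio = 3.6036


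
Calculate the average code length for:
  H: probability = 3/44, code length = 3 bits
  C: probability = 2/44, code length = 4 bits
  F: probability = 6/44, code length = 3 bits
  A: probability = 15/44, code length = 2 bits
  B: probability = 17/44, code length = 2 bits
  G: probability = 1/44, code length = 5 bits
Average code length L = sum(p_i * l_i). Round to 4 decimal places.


Weighted contributions p_i * l_i:
  H: (3/44) * 3 = 9/44
  C: (2/44) * 4 = 8/44
  F: (6/44) * 3 = 18/44
  A: (15/44) * 2 = 30/44
  B: (17/44) * 2 = 34/44
  G: (1/44) * 5 = 5/44
Sum = (9 + 8 + 18 + 30 + 34 + 5)/44 = 104/44

L = 104/44 = 2.3636 bits/symbol


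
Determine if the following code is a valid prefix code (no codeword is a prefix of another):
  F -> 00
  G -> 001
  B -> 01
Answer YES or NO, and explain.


Checking each pair (does one codeword prefix another?):
  F='00' vs G='001': prefix -- VIOLATION

NO -- this is NOT a valid prefix code. F (00) is a prefix of G (001).


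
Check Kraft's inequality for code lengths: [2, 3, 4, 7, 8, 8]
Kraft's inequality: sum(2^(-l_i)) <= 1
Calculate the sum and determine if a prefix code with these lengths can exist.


Sum = 2^(-2) + 2^(-3) + 2^(-4) + 2^(-7) + 2^(-8) + 2^(-8)
    = 0.25 + 0.125 + 0.0625 + 0.0078125 + 0.00390625 + 0.00390625
    = 116/256 = 0.453125
Since 0.453125 <= 1, Kraft's inequality IS satisfied.
A prefix code with these lengths CAN exist.

Kraft sum = 0.453125. Satisfied.


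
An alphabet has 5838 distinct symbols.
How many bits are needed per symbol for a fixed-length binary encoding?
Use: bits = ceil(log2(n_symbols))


log2(5838) = 12.5113
Bracket: 2^12 = 4096 < 5838 <= 2^13 = 8192
So ceil(log2(5838)) = 13

bits = ceil(log2(5838)) = ceil(12.5113) = 13 bits


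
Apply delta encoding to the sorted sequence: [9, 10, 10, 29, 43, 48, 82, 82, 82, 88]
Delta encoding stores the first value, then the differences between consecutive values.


First value: 9
Deltas:
  10 - 9 = 1
  10 - 10 = 0
  29 - 10 = 19
  43 - 29 = 14
  48 - 43 = 5
  82 - 48 = 34
  82 - 82 = 0
  82 - 82 = 0
  88 - 82 = 6


Delta encoded: [9, 1, 0, 19, 14, 5, 34, 0, 0, 6]


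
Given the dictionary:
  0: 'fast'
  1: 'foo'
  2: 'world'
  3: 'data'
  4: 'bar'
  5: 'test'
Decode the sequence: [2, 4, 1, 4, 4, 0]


Look up each index in the dictionary:
  2 -> 'world'
  4 -> 'bar'
  1 -> 'foo'
  4 -> 'bar'
  4 -> 'bar'
  0 -> 'fast'

Decoded: "world bar foo bar bar fast"


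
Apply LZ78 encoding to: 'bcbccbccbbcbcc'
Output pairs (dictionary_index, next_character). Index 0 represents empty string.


LZ78 encoding steps:
Dictionary: {0: ''}
Step 1: w='' (idx 0), next='b' -> output (0, 'b'), add 'b' as idx 1
Step 2: w='' (idx 0), next='c' -> output (0, 'c'), add 'c' as idx 2
Step 3: w='b' (idx 1), next='c' -> output (1, 'c'), add 'bc' as idx 3
Step 4: w='c' (idx 2), next='b' -> output (2, 'b'), add 'cb' as idx 4
Step 5: w='c' (idx 2), next='c' -> output (2, 'c'), add 'cc' as idx 5
Step 6: w='b' (idx 1), next='b' -> output (1, 'b'), add 'bb' as idx 6
Step 7: w='cb' (idx 4), next='c' -> output (4, 'c'), add 'cbc' as idx 7
Step 8: w='c' (idx 2), end of input -> output (2, '')


Encoded: [(0, 'b'), (0, 'c'), (1, 'c'), (2, 'b'), (2, 'c'), (1, 'b'), (4, 'c'), (2, '')]


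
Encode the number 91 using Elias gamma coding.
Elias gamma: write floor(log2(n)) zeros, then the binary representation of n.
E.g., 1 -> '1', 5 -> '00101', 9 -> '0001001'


num_bits = floor(log2(91)) + 1 = 7
leading_zeros = num_bits - 1 = 6
binary(91) = 1011011

Elias gamma(91) = '000000' + '1011011' = 0000001011011 (13 bits)


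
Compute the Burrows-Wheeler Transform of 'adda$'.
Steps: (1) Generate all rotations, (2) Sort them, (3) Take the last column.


Rotations (sorted):
  0: $adda -> last char: a
  1: a$add -> last char: d
  2: adda$ -> last char: $
  3: da$ad -> last char: d
  4: dda$a -> last char: a


BWT = ad$da


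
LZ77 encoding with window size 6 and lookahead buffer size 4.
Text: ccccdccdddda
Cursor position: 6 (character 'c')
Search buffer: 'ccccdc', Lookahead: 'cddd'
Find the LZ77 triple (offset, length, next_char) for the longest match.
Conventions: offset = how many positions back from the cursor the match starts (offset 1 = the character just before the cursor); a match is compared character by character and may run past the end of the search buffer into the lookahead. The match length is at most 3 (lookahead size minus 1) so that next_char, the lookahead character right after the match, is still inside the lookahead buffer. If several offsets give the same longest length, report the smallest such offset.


Try each offset into the search buffer:
  offset=1 (pos 5, char 'c'): match length 1
  offset=2 (pos 4, char 'd'): match length 0
  offset=3 (pos 3, char 'c'): match length 2
  offset=4 (pos 2, char 'c'): match length 1
  offset=5 (pos 1, char 'c'): match length 1
  offset=6 (pos 0, char 'c'): match length 1
Longest match has length 2 at offset 3.
next_char = character at position 6 + 2 = 8 -> 'd'

Best match: offset=3, length=2 (matching 'cd' starting at position 3)
LZ77 triple: (3, 2, 'd')


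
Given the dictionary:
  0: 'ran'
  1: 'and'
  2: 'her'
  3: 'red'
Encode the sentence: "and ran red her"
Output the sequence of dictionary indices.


Look up each word in the dictionary:
  'and' -> 1
  'ran' -> 0
  'red' -> 3
  'her' -> 2

Encoded: [1, 0, 3, 2]


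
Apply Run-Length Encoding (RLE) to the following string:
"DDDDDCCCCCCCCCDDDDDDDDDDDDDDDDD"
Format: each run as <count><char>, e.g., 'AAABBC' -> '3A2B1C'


Scanning runs left to right:
  i=0: run of 'D' x 5 -> '5D'
  i=5: run of 'C' x 9 -> '9C'
  i=14: run of 'D' x 17 -> '17D'

RLE = 5D9C17D


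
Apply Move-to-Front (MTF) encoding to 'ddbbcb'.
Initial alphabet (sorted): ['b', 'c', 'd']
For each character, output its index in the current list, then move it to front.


MTF encoding:
'd': index 2 in ['b', 'c', 'd'] -> ['d', 'b', 'c']
'd': index 0 in ['d', 'b', 'c'] -> ['d', 'b', 'c']
'b': index 1 in ['d', 'b', 'c'] -> ['b', 'd', 'c']
'b': index 0 in ['b', 'd', 'c'] -> ['b', 'd', 'c']
'c': index 2 in ['b', 'd', 'c'] -> ['c', 'b', 'd']
'b': index 1 in ['c', 'b', 'd'] -> ['b', 'c', 'd']


Output: [2, 0, 1, 0, 2, 1]


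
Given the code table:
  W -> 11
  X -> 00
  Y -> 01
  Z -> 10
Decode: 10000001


Decoding:
10 -> Z
00 -> X
00 -> X
01 -> Y


Result: ZXXY


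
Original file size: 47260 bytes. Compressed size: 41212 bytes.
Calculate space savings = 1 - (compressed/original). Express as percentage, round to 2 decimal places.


ratio = compressed/original = 41212/47260 = 0.872027
savings = 1 - ratio = 1 - 0.872027 = 0.127973
as a percentage: 0.127973 * 100 = 12.8%

Space savings = 1 - 41212/47260 = 12.8%


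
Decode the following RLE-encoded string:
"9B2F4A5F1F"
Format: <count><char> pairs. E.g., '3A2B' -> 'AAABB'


Expanding each <count><char> pair:
  9B -> 'BBBBBBBBB'
  2F -> 'FF'
  4A -> 'AAAA'
  5F -> 'FFFFF'
  1F -> 'F'

Decoded = BBBBBBBBBFFAAAAFFFFFF


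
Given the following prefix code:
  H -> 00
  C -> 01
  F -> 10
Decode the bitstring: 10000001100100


Decoding step by step:
Bits 10 -> F
Bits 00 -> H
Bits 00 -> H
Bits 01 -> C
Bits 10 -> F
Bits 01 -> C
Bits 00 -> H


Decoded message: FHHCFCH


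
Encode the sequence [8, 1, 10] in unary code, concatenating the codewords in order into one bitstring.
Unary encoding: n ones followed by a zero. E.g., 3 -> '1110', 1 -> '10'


Encode each number as n ones followed by a terminating 0:
  8 -> 111111110 (9 bits)
  1 -> 10 (2 bits)
  10 -> 11111111110 (11 bits)
Total length = 9 + 2 + 11 = 22 bits.

Unary([8, 1, 10]) = 1111111101011111111110 (22 bits)


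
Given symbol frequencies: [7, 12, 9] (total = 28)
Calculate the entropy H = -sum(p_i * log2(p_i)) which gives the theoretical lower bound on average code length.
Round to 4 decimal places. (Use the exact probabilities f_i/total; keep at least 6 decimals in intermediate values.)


Per-symbol terms -p_i * log2(p_i) with p_i = f_i/28:
  p = 7/28 = 0.250000: log2(p) = -2.000000, -p*log2(p) = 0.500000
  p = 12/28 = 0.428571: log2(p) = -1.222392, -p*log2(p) = 0.523882
  p = 9/28 = 0.321429: log2(p) = -1.637430, -p*log2(p) = 0.526317
H = 0.500000 + 0.523882 + 0.526317 = 1.550199

H = 1.5502 bits/symbol


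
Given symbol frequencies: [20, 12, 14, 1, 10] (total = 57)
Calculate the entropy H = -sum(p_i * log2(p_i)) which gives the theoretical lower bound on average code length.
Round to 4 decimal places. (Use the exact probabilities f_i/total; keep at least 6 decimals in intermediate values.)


Per-symbol terms -p_i * log2(p_i) with p_i = f_i/57:
  p = 20/57 = 0.350877: log2(p) = -1.510962, -p*log2(p) = 0.530162
  p = 12/57 = 0.210526: log2(p) = -2.247928, -p*log2(p) = 0.473248
  p = 14/57 = 0.245614: log2(p) = -2.025535, -p*log2(p) = 0.497500
  p = 1/57 = 0.017544: log2(p) = -5.832890, -p*log2(p) = 0.102331
  p = 10/57 = 0.175439: log2(p) = -2.510962, -p*log2(p) = 0.440520
H = 0.530162 + 0.473248 + 0.497500 + 0.102331 + 0.440520 = 2.043761

H = 2.0438 bits/symbol


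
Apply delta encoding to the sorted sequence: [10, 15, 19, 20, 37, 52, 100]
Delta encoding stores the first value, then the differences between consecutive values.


First value: 10
Deltas:
  15 - 10 = 5
  19 - 15 = 4
  20 - 19 = 1
  37 - 20 = 17
  52 - 37 = 15
  100 - 52 = 48


Delta encoded: [10, 5, 4, 1, 17, 15, 48]


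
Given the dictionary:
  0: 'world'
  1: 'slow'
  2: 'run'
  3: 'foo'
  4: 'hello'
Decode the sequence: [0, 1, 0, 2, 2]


Look up each index in the dictionary:
  0 -> 'world'
  1 -> 'slow'
  0 -> 'world'
  2 -> 'run'
  2 -> 'run'

Decoded: "world slow world run run"


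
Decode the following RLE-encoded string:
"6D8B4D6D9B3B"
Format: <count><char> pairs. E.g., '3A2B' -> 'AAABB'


Expanding each <count><char> pair:
  6D -> 'DDDDDD'
  8B -> 'BBBBBBBB'
  4D -> 'DDDD'
  6D -> 'DDDDDD'
  9B -> 'BBBBBBBBB'
  3B -> 'BBB'

Decoded = DDDDDDBBBBBBBBDDDDDDDDDDBBBBBBBBBBBB


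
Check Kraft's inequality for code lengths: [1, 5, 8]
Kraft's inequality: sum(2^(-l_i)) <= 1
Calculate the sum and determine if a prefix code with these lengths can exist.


Sum = 2^(-1) + 2^(-5) + 2^(-8)
    = 0.5 + 0.03125 + 0.00390625
    = 137/256 = 0.53515625
Since 0.53515625 <= 1, Kraft's inequality IS satisfied.
A prefix code with these lengths CAN exist.

Kraft sum = 0.53515625. Satisfied.


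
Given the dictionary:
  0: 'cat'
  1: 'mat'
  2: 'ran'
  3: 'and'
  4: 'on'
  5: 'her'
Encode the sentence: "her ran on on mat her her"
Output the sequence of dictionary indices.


Look up each word in the dictionary:
  'her' -> 5
  'ran' -> 2
  'on' -> 4
  'on' -> 4
  'mat' -> 1
  'her' -> 5
  'her' -> 5

Encoded: [5, 2, 4, 4, 1, 5, 5]
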